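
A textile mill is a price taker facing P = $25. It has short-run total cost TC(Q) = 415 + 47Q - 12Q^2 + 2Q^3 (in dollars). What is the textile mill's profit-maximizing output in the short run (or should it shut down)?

Shut down

From TC, MC = TC'(Q) = 47 - 24Q + 6Q^2 and AVC = VC/Q = 47 - 12Q + 2Q^2.
The AVC parabola has its vertex at Q = 12/4 = 3, where AVC = 47 - 12·3 + 2·3^2 = $29.
Since P = $25 < min AVC = $29, price fails to cover variable cost at any output.
Shutting down limits the loss to fixed cost, $415.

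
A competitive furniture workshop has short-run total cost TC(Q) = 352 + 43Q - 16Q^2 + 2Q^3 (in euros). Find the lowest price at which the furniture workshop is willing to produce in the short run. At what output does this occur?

€11 per unit, at Q = 4

The firm shuts down when price falls below the minimum of average variable cost. AVC = VC/Q = 43 - 16Q + 2Q^2.
dAVC/dQ = -16 + 4Q = 0 gives Q = 4. min AVC = 43 - 16·4 + 2·4^2 = 11.
The firm shuts down for any P below €11.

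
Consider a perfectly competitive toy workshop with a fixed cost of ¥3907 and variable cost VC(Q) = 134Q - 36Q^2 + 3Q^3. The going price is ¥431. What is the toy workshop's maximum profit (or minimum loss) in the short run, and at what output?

Profit = -¥277 at Q = 11

AVC = 134 - 36Q + 3Q^2 has its minimum ¥26 at Q = 6; price ¥431 clears that bar, so the firm operates.
MC = 134 - 72Q + 9Q^2. Setting P = MC and taking the root on the rising branch gives Q* = 11.
TR = 431·11 = 4741. TC = 3907 + 1111 = 5018. Profit = 4741 − 5018 = -¥277.
By producing, the firm covers all variable cost plus ¥3630 of fixed cost; shutting down would lose the full ¥3907.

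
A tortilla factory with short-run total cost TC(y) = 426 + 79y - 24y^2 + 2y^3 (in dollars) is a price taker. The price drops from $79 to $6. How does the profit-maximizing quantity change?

MC = 79 - 48y + 6y^2; the shutdown threshold is min AVC = $7 (at y = 6).
With P = $79 above the shutdown price, P = MC gives y = 8.
At P = $6 < min AVC = $7, price no longer covers variable cost at any output, so the firm shuts down: y = 0.

Output falls from 8 to 0 (the firm shuts down)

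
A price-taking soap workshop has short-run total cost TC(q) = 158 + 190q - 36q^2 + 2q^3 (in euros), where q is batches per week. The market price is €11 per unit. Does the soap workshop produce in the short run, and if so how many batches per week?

From TC, MC = TC'(q) = 190 - 72q + 6q^2 and AVC = VC/q = 190 - 36q + 2q^2.
AVC hits its minimum where MC = AVC, at q = 9, giving min AVC = 190 - 36·9 + 2·9^2 = €28.
Since P = €11 < min AVC = €28, price fails to cover variable cost at any output.
Best response: produce nothing and absorb the €158 fixed cost.

Shut down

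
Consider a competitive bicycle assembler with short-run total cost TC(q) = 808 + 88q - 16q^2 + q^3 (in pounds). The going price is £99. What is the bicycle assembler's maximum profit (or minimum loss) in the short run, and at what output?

Profit = -£82 at q = 11

AVC = 88 - 16q + q^2; min AVC = £24 at q = 8. Since P = £99 ≥ min AVC, the firm produces.
MC = 88 - 32q + 3q^2. Setting P = MC and taking the root on the rising branch gives q* = 11.
TR = 99·11 = 1089. TC = 808 + 363 = 1171. Profit = 1089 − 1171 = -£82.
By producing, the firm covers all variable cost plus £726 of fixed cost; shutting down would lose the full £808.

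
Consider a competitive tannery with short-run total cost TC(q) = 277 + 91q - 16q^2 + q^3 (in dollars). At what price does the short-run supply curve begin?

$27 per unit

Short-run supply begins at min AVC. From VC = 91q - 16q^2 + q^3, AVC = 91 - 16q + q^2.
At the minimum of AVC, MC = AVC. MC = 91 - 32q + 3q^2; setting MC = AVC gives 2q^2 - 16q = 0, so q = 8. min AVC = 27.
The firm shuts down for any P below $27.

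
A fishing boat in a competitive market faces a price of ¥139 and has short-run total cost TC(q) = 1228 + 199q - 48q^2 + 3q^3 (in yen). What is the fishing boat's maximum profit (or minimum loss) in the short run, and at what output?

Profit = -¥28 at q = 10

AVC = 199 - 48q + 3q^2 has its minimum ¥7 at q = 8; price ¥139 clears that bar, so the firm operates.
MC = 199 - 96q + 9q^2. Setting P = MC and taking the root on the rising branch gives q* = 10.
TR = 139·10 = 1390. TC = 1228 + 190 = 1418. Profit = 1390 − 1418 = -¥28.
That loss of ¥28 beats the ¥1228 the firm would lose by shutting down; producing recovers ¥1200 of fixed cost.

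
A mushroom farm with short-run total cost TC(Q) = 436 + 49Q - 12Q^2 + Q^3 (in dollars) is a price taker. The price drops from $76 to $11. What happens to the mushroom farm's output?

AVC = 49 - 12Q + Q^2, minimized at Q = 6 where min AVC = $13. MC = 49 - 24Q + 3Q^2.
At P = $76 ≥ min AVC, set P = MC on the rising branch: Q = 9.
At P = $11 < min AVC = $13, price no longer covers variable cost at any output, so the firm shuts down: Q = 0.

Output falls from 9 to 0 (the firm shuts down)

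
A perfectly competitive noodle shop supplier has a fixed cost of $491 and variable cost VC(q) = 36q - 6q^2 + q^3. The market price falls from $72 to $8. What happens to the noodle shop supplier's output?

AVC = 36 - 6q + q^2, minimized at q = 3 where min AVC = $27. MC = 36 - 12q + 3q^2.
With P = $72 above the shutdown price, P = MC gives q = 6.
At P = $8 < min AVC = $27, price no longer covers variable cost at any output, so the firm shuts down: q = 0.

Output falls from 6 to 0 (the firm shuts down)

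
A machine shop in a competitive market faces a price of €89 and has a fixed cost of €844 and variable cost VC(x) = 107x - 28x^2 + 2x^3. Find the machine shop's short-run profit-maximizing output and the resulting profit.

Profit = -€196 at x = 9

AVC = 107 - 28x + 2x^2 has its minimum €9 at x = 7; price €89 clears that bar, so the firm operates.
MC = 107 - 56x + 6x^2. Setting P = MC and taking the root on the rising branch gives x* = 9.
TR = 89·9 = 801. TC = 844 + 153 = 997. Profit = 801 − 997 = -€196.
By producing, the firm covers all variable cost plus €648 of fixed cost; shutting down would lose the full €844.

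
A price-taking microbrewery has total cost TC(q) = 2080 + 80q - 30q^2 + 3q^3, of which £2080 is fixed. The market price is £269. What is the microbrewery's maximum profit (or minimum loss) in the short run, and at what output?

AVC = 80 - 30q + 3q^2; min AVC = £5 at q = 5. Since P = £269 ≥ min AVC, the firm produces.
With MC = 80 - 60q + 9q^2, P = MC on the upward-sloping part at q* = 9.
TR = 269·9 = 2421. TC = 2080 + 477 = 2557. Profit = 2421 − 2557 = -£136.
That loss of £136 beats the £2080 the firm would lose by shutting down; producing recovers £1944 of fixed cost.

Profit = -£136 at q = 9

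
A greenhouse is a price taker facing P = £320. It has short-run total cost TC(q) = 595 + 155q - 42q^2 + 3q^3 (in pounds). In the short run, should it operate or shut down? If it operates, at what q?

Variable cost is VC = 155q - 42q^2 + 3q^3, so AVC = VC/q = 155 - 42q + 3q^2 and MC = dTC/dq = 155 - 84q + 9q^2.
AVC is minimized where dAVC/dq = -42 + 6q = 0, at q = 7; min AVC = 155 - 42·7 + 3·7^2 = £8.
P = £320 exceeds min AVC = £8, so the firm stays open.
Solving P = MC: -165 - 84q + 9q^2 = 0 ⇒ q = -5/3 or 11. On the upward-sloping branch, q* = 11.
Check: AVC at q = 11 is £56 ≤ P, so revenue covers variable cost.
Profit = P·q − TC = 320·11 − 1211 = £2309.

Produce at q = 11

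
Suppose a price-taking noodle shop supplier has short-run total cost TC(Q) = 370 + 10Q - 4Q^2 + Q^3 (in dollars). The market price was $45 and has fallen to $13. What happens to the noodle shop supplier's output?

MC = 10 - 8Q + 3Q^2; the shutdown threshold is min AVC = $6 (at Q = 2).
At P = $45 ≥ min AVC, set P = MC on the rising branch: Q = 5.
At P = $13 ≥ min AVC, set P = MC: Q = 3. The firm stays open but cuts output.

Output falls from 5 to 3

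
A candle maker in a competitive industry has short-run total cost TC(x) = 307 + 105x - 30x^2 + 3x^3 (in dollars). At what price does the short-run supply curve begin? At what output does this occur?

The shutdown price is the minimum of AVC. VC = 105x - 30x^2 + 3x^3, so AVC = 105 - 30x + 3x^2.
dAVC/dx = -30 + 6x = 0 gives x = 5. min AVC = 105 - 30·5 + 3·5^2 = 30.
The firm shuts down for any P below $30.

$30 per unit, at x = 5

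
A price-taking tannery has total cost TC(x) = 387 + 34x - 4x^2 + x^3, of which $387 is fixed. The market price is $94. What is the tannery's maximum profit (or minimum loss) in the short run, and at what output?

Profit = -$99 at x = 6

AVC = 34 - 4x + x^2; min AVC = $30 at x = 2. Since P = $94 ≥ min AVC, the firm produces.
With MC = 34 - 8x + 3x^2, P = MC on the upward-sloping part at x* = 6.
TR = 94·6 = 564. TC = 387 + 276 = 663. Profit = 564 − 663 = -$99.
By producing, the firm covers all variable cost plus $288 of fixed cost; shutting down would lose the full $387.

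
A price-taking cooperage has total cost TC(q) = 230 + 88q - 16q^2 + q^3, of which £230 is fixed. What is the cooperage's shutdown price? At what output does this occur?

The shutdown price is the minimum of AVC. VC = 88q - 16q^2 + q^3, so AVC = 88 - 16q + q^2.
dAVC/dq = -16 + 2q = 0 gives q = 8. min AVC = 88 - 16·8 + 8^2 = 24.
The firm shuts down for any P below £24.

£24 per unit, at q = 8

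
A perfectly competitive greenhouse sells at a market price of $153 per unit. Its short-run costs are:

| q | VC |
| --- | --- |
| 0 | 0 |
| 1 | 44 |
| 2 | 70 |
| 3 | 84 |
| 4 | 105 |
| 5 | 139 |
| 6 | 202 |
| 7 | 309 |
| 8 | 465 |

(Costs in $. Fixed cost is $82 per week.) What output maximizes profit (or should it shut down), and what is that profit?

q = 7; profit = $680

Tabulate TR − TC: q=0: -82; q=1: 27; q=2: 154; q=3: 293; q=4: 425; q=5: 544; q=6: 634; q=7: 680; q=8: 677.
Profit is maximized at q = 7. AVC there is 309/7 = $44.14 ≤ P, so producing beats shutting down (which would give -$82).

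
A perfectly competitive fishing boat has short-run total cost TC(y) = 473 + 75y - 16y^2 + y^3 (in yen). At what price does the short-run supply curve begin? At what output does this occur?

Short-run supply begins at min AVC. From VC = 75y - 16y^2 + y^3, AVC = 75 - 16y + y^2.
dAVC/dy = -16 + 2y = 0 gives y = 8. min AVC = 75 - 16·8 + 8^2 = 11.
For P < ¥11 the firm produces nothing.

¥11 per unit, at y = 8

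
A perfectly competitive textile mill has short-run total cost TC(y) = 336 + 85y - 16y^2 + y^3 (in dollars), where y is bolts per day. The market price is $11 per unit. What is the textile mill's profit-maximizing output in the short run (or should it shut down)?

Shut down

From TC, MC = TC'(y) = 85 - 32y + 3y^2 and AVC = VC/y = 85 - 16y + y^2.
AVC hits its minimum where MC = AVC, at y = 8, giving min AVC = 85 - 16·8 + 8^2 = $21.
Since P = $11 < min AVC = $21, price fails to cover variable cost at any output.
Shutting down limits the loss to fixed cost, $336.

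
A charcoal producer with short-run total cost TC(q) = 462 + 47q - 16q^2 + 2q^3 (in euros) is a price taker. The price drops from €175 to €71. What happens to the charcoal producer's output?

AVC = 47 - 16q + 2q^2, minimized at q = 4 where min AVC = €15. MC = 47 - 32q + 6q^2.
At P = €175 ≥ min AVC, set P = MC on the rising branch: q = 8.
At P = €71 ≥ min AVC, set P = MC: q = 6. The firm stays open but cuts output.

Output falls from 8 to 6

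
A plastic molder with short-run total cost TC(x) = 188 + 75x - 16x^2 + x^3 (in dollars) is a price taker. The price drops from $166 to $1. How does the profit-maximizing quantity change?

AVC = 75 - 16x + x^2, minimized at x = 8 where min AVC = $11. MC = 75 - 32x + 3x^2.
With P = $166 above the shutdown price, P = MC gives x = 13.
At P = $1 < min AVC = $11, price no longer covers variable cost at any output, so the firm shuts down: x = 0.

Output falls from 13 to 0 (the firm shuts down)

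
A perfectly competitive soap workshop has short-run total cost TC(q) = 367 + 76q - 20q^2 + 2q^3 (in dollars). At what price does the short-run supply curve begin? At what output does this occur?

$26 per unit, at q = 5

The shutdown price is the minimum of AVC. VC = 76q - 20q^2 + 2q^3, so AVC = 76 - 20q + 2q^2.
At the minimum of AVC, MC = AVC. MC = 76 - 40q + 6q^2; setting MC = AVC gives 4q^2 - 20q = 0, so q = 5. min AVC = 26.
The firm shuts down for any P below $26.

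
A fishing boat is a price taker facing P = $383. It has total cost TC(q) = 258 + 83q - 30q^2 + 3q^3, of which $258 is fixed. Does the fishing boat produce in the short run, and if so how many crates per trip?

Produce at q = 10

Strip out fixed cost: VC = 83q - 30q^2 + 3q^3. Then AVC = 83 - 30q + 3q^2 and MC = 83 - 60q + 9q^2.
AVC hits its minimum where MC = AVC, at q = 5, giving min AVC = 83 - 30·5 + 3·5^2 = $8.
P = $383 exceeds min AVC = $8, so the firm stays open.
Set P = MC: 383 = 83 - 60q + 9q^2 → -300 - 60q + 9q^2 = 0. The roots are q = -10/3 and q = 10; the profit-maximizing output is on the rising part of MC, so q* = 10.
Check: AVC at q = 10 is $83 ≤ P, so revenue covers variable cost.
Profit = P·q − TC = 383·10 − 1088 = $2742.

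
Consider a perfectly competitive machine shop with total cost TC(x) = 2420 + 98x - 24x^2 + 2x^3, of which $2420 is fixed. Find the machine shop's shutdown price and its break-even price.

AVC = 98 - 24x + 2x^2; minimized at x = 6, giving min AVC = $26. That is the shutdown price.
ATC = 2420/x + 98 - 24x + 2x^2. Setting dATC/dx = −2420/x^2 − 24 + 4x = 0 gives x = 11 (since 4·11^3 − 24·11^2 = 2420).
min ATC = 2420/11 + 98 − 24·11 + 2·11^2 = $296. That is the break-even price.
Between these two prices the firm operates at a loss; above $296 it earns a profit.

Shutdown price = $26; break-even price = $296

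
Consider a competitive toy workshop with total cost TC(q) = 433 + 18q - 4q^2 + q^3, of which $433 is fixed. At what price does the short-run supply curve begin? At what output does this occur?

$14 per unit, at q = 2

The firm shuts down when price falls below the minimum of average variable cost. AVC = VC/q = 18 - 4q + q^2.
At the minimum of AVC, MC = AVC. MC = 18 - 8q + 3q^2; setting MC = AVC gives 2q^2 - 4q = 0, so q = 2. min AVC = 14.
So the shutdown price is $14.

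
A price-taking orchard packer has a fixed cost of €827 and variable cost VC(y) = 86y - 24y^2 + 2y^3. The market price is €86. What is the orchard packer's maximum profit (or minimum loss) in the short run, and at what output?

Profit = -€315 at y = 8

AVC = 86 - 24y + 2y^2; min AVC = €14 at y = 6. Since P = €86 ≥ min AVC, the firm produces.
MC = 86 - 48y + 6y^2. Setting P = MC and taking the root on the rising branch gives y* = 8.
TR = 86·8 = 688. TC = 827 + 176 = 1003. Profit = 688 − 1003 = -€315.
Shutting down would mean losing the fixed cost of €827, so operating at a loss of €315 is better by €512.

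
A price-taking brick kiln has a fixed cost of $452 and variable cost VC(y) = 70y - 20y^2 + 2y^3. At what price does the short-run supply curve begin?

The firm shuts down when price falls below the minimum of average variable cost. AVC = VC/y = 70 - 20y + 2y^2.
dAVC/dy = -20 + 4y = 0 gives y = 5. min AVC = 70 - 20·5 + 2·5^2 = 20.
For P < $20 the firm produces nothing.

$20 per unit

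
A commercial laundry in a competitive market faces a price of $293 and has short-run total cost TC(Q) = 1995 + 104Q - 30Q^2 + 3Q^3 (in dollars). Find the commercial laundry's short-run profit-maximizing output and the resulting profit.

Profit = -$51 at Q = 9

AVC = 104 - 30Q + 3Q^2; min AVC = $29 at Q = 5. Since P = $293 ≥ min AVC, the firm produces.
MC = 104 - 60Q + 9Q^2. Setting P = MC and taking the root on the rising branch gives Q* = 9.
TR = 293·9 = 2637. TC = 1995 + 693 = 2688. Profit = 2637 − 2688 = -$51.
Shutting down would mean losing the fixed cost of $1995, so operating at a loss of $51 is better by $1944.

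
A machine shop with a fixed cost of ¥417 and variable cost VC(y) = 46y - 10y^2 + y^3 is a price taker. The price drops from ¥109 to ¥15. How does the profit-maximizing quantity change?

Output falls from 9 to 0 (the firm shuts down)

AVC = 46 - 10y + y^2, minimized at y = 5 where min AVC = ¥21. MC = 46 - 20y + 3y^2.
With P = ¥109 above the shutdown price, P = MC gives y = 9.
At P = ¥15 < min AVC = ¥21, price no longer covers variable cost at any output, so the firm shuts down: y = 0.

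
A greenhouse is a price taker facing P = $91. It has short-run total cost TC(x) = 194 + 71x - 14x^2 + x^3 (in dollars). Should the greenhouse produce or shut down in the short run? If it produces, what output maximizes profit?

Variable cost is VC = 71x - 14x^2 + x^3, so AVC = VC/x = 71 - 14x + x^2 and MC = dTC/dx = 71 - 28x + 3x^2.
The AVC parabola has its vertex at x = 14/2 = 7, where AVC = 71 - 14·7 + 7^2 = $22.
Because $91 ≥ $22, revenue can cover variable cost; the firm operates.
P = MC gives -20 - 28x + 3x^2 = 0, with roots -2/3 and 10. Take the larger (rising MC): x* = 10.
Check: AVC at x = 10 is $31 ≤ P, so revenue covers variable cost.
Profit = P·x − TC = 91·10 − 504 = $406.

Produce at x = 10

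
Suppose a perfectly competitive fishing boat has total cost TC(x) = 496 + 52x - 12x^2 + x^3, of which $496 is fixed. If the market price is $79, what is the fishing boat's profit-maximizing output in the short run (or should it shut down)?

Produce at x = 9

Variable cost is VC = 52x - 12x^2 + x^3, so AVC = VC/x = 52 - 12x + x^2 and MC = dTC/dx = 52 - 24x + 3x^2.
AVC is minimized where dAVC/dx = -12 + 2x = 0, at x = 6; min AVC = 52 - 12·6 + 6^2 = $16.
Since P = $79 ≥ min AVC = $16, price covers variable cost and the firm should produce.
Set P = MC: 79 = 52 - 24x + 3x^2 → -27 - 24x + 3x^2 = 0. The roots are x = -1 and x = 9; the profit-maximizing output is on the rising part of MC, so x* = 9.
Check: AVC at x = 9 is $25 ≤ P, so revenue covers variable cost.
Profit = P·x − TC = 79·9 − 721 = -$10, a loss, but smaller than the $496 fixed cost the firm would lose by shutting down.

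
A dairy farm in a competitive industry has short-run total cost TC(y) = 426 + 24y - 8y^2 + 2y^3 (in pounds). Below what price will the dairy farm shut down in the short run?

The firm shuts down when price falls below the minimum of average variable cost. AVC = VC/y = 24 - 8y + 2y^2.
At the minimum of AVC, MC = AVC. MC = 24 - 16y + 6y^2; setting MC = AVC gives 4y^2 - 8y = 0, so y = 2. min AVC = 16.
For P < £16 the firm produces nothing.

£16 per unit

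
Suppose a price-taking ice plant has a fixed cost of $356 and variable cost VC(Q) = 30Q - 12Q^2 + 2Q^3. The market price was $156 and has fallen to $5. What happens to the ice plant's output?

AVC = 30 - 12Q + 2Q^2, minimized at Q = 3 where min AVC = $12. MC = 30 - 24Q + 6Q^2.
At P = $156 ≥ min AVC, set P = MC on the rising branch: Q = 7.
At P = $5 < min AVC = $12, price no longer covers variable cost at any output, so the firm shuts down: Q = 0.

Output falls from 7 to 0 (the firm shuts down)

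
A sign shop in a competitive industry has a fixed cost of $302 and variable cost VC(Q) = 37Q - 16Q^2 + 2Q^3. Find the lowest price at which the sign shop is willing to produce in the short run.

The shutdown price is the minimum of AVC. VC = 37Q - 16Q^2 + 2Q^3, so AVC = 37 - 16Q + 2Q^2.
At the minimum of AVC, MC = AVC. MC = 37 - 32Q + 6Q^2; setting MC = AVC gives 4Q^2 - 16Q = 0, so Q = 4. min AVC = 5.
So the shutdown price is $5.

$5 per unit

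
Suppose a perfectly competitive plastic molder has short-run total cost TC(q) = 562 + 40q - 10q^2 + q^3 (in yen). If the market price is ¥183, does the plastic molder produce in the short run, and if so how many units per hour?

Produce at q = 11

From TC, MC = TC'(q) = 40 - 20q + 3q^2 and AVC = VC/q = 40 - 10q + q^2.
The AVC parabola has its vertex at q = 10/2 = 5, where AVC = 40 - 10·5 + 5^2 = ¥15.
Because ¥183 ≥ ¥15, revenue can cover variable cost; the firm operates.
Solving P = MC: -143 - 20q + 3q^2 = 0 ⇒ q = -13/3 or 11. On the upward-sloping branch, q* = 11.
Check: AVC at q = 11 is ¥51 ≤ P, so revenue covers variable cost.
Profit = P·q − TC = 183·11 − 1123 = ¥890.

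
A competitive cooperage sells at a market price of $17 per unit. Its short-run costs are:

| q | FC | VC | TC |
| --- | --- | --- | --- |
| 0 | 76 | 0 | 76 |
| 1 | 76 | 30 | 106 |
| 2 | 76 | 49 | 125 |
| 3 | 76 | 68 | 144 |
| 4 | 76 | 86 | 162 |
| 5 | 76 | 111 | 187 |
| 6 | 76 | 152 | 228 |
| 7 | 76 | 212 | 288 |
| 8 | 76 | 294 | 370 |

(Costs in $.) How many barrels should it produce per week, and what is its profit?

Profit at each row (π = 17q − TC): q=0: -76; q=1: -89; q=2: -91; q=3: -93; q=4: -94; q=5: -102; q=6: -126; q=7: -169; q=8: -234.
Profit is highest at q = 0. Equivalently, the lowest AVC in the table is 86/4 ≈ $21.50 at q = 4, and P = $17 falls below it — price never covers variable cost, so the firm shuts down and loses only its fixed cost.

q = 0 (shut down); profit = -$76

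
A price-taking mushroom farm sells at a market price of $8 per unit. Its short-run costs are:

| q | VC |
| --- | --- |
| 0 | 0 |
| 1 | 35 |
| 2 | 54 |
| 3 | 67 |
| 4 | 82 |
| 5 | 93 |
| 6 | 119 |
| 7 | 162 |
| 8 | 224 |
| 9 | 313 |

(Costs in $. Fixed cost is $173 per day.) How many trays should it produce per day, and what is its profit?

q = 0 (shut down); profit = -$173

Compute π = P·q − TC at each output: q=0: -173; q=1: -200; q=2: -211; q=3: -216; q=4: -223; q=5: -226; q=6: -244; q=7: -279; q=8: -333; q=9: -414.
Profit is highest at q = 0. Equivalently, the lowest AVC in the table is 93/5 ≈ $18.60 at q = 5, and P = $8 falls below it — price never covers variable cost, so the firm shuts down and loses only its fixed cost.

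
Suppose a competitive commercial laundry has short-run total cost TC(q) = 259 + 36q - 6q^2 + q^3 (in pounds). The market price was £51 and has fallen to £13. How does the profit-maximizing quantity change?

AVC = 36 - 6q + q^2, minimized at q = 3 where min AVC = £27. MC = 36 - 12q + 3q^2.
With P = £51 above the shutdown price, P = MC gives q = 5.
At P = £13 < min AVC = £27, price no longer covers variable cost at any output, so the firm shuts down: q = 0.

Output falls from 5 to 0 (the firm shuts down)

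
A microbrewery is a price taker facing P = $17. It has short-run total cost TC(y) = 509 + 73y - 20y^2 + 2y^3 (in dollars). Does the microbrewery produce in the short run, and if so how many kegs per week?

Shut down

Strip out fixed cost: VC = 73y - 20y^2 + 2y^3. Then AVC = 73 - 20y + 2y^2 and MC = 73 - 40y + 6y^2.
AVC hits its minimum where MC = AVC, at y = 5, giving min AVC = 73 - 20·5 + 2·5^2 = $23.
Since P = $17 < min AVC = $23, price fails to cover variable cost at any output.
Shutting down limits the loss to fixed cost, $509.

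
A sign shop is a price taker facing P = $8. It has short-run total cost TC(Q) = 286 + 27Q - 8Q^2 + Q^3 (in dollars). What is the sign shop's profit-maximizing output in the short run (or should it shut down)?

Shut down

Strip out fixed cost: VC = 27Q - 8Q^2 + Q^3. Then AVC = 27 - 8Q + Q^2 and MC = 27 - 16Q + 3Q^2.
AVC is minimized where dAVC/dQ = -8 + 2Q = 0, at Q = 4; min AVC = 27 - 8·4 + 4^2 = $11.
Since P = $8 < min AVC = $11, price fails to cover variable cost at any output.
Shutting down limits the loss to fixed cost, $286.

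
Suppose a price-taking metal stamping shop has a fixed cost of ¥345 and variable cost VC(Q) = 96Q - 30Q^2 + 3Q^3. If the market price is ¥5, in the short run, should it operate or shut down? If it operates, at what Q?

From TC, MC = TC'(Q) = 96 - 60Q + 9Q^2 and AVC = VC/Q = 96 - 30Q + 3Q^2.
AVC hits its minimum where MC = AVC, at Q = 5, giving min AVC = 96 - 30·5 + 3·5^2 = ¥21.
With P < min AVC (¥5 < ¥21), every unit sold adds to the loss.
Best response: produce nothing and absorb the ¥345 fixed cost.

Shut down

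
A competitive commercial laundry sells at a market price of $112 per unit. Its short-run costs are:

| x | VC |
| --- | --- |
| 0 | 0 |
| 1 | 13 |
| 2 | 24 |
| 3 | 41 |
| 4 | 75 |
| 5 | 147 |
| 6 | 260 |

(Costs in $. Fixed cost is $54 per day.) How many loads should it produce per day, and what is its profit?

Tabulate TR − TC: x=0: -54; x=1: 45; x=2: 146; x=3: 241; x=4: 319; x=5: 359; x=6: 358.
Profit is maximized at x = 5. AVC there is 147/5 = $29.40 ≤ P, so producing beats shutting down (which would give -$54).

x = 5; profit = $359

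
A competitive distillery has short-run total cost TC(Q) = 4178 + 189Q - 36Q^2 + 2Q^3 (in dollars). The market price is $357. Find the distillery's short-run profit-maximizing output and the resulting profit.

AVC = 189 - 36Q + 2Q^2 has its minimum $27 at Q = 9; price $357 clears that bar, so the firm operates.
MC = 189 - 72Q + 6Q^2. Setting P = MC and taking the root on the rising branch gives Q* = 14.
TR = 357·14 = 4998. TC = 4178 + 1078 = 5256. Profit = 4998 − 5256 = -$258.
Shutting down would mean losing the fixed cost of $4178, so operating at a loss of $258 is better by $3920.

Profit = -$258 at Q = 14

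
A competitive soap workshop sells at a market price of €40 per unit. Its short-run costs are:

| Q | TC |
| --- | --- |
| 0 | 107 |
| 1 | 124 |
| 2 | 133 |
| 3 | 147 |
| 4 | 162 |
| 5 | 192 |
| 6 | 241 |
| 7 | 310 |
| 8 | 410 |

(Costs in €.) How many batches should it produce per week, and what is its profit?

Q = 5; profit = €8

Tabulate TR − TC: Q=0: -107; Q=1: -84; Q=2: -53; Q=3: -27; Q=4: -2; Q=5: 8; Q=6: -1; Q=7: -30; Q=8: -90.
Profit is maximized at Q = 5. AVC there is 85/5 = €17 ≤ P, so producing beats shutting down (which would give -€107).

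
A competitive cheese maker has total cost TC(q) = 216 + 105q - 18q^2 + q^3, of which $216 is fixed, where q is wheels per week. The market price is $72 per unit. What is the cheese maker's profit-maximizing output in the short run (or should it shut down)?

Strip out fixed cost: VC = 105q - 18q^2 + q^3. Then AVC = 105 - 18q + q^2 and MC = 105 - 36q + 3q^2.
AVC is minimized where dAVC/dq = -18 + 2q = 0, at q = 9; min AVC = 105 - 18·9 + 9^2 = $24.
Since P = $72 ≥ min AVC = $24, price covers variable cost and the firm should produce.
P = MC gives 33 - 36q + 3q^2 = 0, with roots 1 and 11. Take the larger (rising MC): q* = 11.
Check: AVC at q = 11 is $28 ≤ P, so revenue covers variable cost.
Profit = P·q − TC = 72·11 − 524 = $268.

Produce at q = 11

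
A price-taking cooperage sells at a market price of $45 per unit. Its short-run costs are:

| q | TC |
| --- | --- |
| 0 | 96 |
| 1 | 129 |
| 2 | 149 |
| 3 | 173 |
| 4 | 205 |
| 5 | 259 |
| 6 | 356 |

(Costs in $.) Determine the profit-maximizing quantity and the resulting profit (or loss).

Compute π = P·q − TC at each output: q=0: -96; q=1: -84; q=2: -59; q=3: -38; q=4: -25; q=5: -34; q=6: -86.
Profit is maximized at q = 4. AVC there is 109/4 = $27.25 ≤ P, so producing beats shutting down (which would give -$96).

q = 4; profit = -$25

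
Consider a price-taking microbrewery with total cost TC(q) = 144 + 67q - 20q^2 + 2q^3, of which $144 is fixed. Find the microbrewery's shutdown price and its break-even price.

Shutdown price = $17; break-even price = $43

Shutdown price = min AVC. AVC = 67 - 20q + 2q^2, with vertex at q = 5 and minimum $17.
ATC = 144/q + 67 - 20q + 2q^2. Setting dATC/dq = −144/q^2 − 20 + 4q = 0 gives q = 6 (since 4·6^3 − 20·6^2 = 144).
min ATC = 144/6 + 67 − 20·6 + 2·6^2 = $43. That is the break-even price.
Between these two prices the firm operates at a loss; above $43 it earns a profit.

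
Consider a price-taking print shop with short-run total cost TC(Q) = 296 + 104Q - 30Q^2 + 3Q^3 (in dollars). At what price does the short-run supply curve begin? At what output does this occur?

The firm shuts down when price falls below the minimum of average variable cost. AVC = VC/Q = 104 - 30Q + 3Q^2.
dAVC/dQ = -30 + 6Q = 0 gives Q = 5. min AVC = 104 - 30·5 + 3·5^2 = 29.
The firm shuts down for any P below $29.

$29 per unit, at Q = 5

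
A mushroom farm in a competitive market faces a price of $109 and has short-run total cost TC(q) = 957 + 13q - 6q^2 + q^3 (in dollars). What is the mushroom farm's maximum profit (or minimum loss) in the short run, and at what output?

AVC = 13 - 6q + q^2; min AVC = $4 at q = 3. Since P = $109 ≥ min AVC, the firm produces.
MC = 13 - 12q + 3q^2. Setting P = MC and taking the root on the rising branch gives q* = 8.
TR = 109·8 = 872. TC = 957 + 232 = 1189. Profit = 872 − 1189 = -$317.
Shutting down would mean losing the fixed cost of $957, so operating at a loss of $317 is better by $640.

Profit = -$317 at q = 8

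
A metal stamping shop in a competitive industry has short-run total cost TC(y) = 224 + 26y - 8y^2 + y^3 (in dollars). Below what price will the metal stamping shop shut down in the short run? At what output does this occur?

$10 per unit, at y = 4

Short-run supply begins at min AVC. From VC = 26y - 8y^2 + y^3, AVC = 26 - 8y + y^2.
At the minimum of AVC, MC = AVC. MC = 26 - 16y + 3y^2; setting MC = AVC gives 2y^2 - 8y = 0, so y = 4. min AVC = 10.
So the shutdown price is $10.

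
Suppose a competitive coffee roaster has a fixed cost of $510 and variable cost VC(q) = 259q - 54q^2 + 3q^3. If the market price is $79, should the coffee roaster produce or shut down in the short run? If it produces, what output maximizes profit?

Produce at q = 10

Variable cost is VC = 259q - 54q^2 + 3q^3, so AVC = VC/q = 259 - 54q + 3q^2 and MC = dTC/dq = 259 - 108q + 9q^2.
AVC hits its minimum where MC = AVC, at q = 9, giving min AVC = 259 - 54·9 + 3·9^2 = $16.
P = $79 exceeds min AVC = $16, so the firm stays open.
P = MC gives 180 - 108q + 9q^2 = 0, with roots 2 and 10. Take the larger (rising MC): q* = 10.
Check: AVC at q = 10 is $19 ≤ P, so revenue covers variable cost.
Profit = P·q − TC = 79·10 − 700 = $90.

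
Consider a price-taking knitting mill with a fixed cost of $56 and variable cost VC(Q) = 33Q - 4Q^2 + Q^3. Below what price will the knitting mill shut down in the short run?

$29 per unit

Short-run supply begins at min AVC. From VC = 33Q - 4Q^2 + Q^3, AVC = 33 - 4Q + Q^2.
At the minimum of AVC, MC = AVC. MC = 33 - 8Q + 3Q^2; setting MC = AVC gives 2Q^2 - 4Q = 0, so Q = 2. min AVC = 29.
For P < $29 the firm produces nothing.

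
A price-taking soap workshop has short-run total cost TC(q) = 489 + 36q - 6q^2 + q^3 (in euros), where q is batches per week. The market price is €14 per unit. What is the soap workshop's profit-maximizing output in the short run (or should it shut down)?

From TC, MC = TC'(q) = 36 - 12q + 3q^2 and AVC = VC/q = 36 - 6q + q^2.
The AVC parabola has its vertex at q = 6/2 = 3, where AVC = 36 - 6·3 + 3^2 = €27.
Since P = €14 < min AVC = €27, price fails to cover variable cost at any output.
The firm minimizes its loss by shutting down and losing only its fixed cost of €489.

Shut down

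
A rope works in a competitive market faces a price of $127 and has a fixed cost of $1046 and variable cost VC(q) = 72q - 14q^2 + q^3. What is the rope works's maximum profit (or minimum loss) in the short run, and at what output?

AVC = 72 - 14q + q^2 has its minimum $23 at q = 7; price $127 clears that bar, so the firm operates.
With MC = 72 - 28q + 3q^2, P = MC on the upward-sloping part at q* = 11.
TR = 127·11 = 1397. TC = 1046 + 429 = 1475. Profit = 1397 − 1475 = -$78.
That loss of $78 beats the $1046 the firm would lose by shutting down; producing recovers $968 of fixed cost.

Profit = -$78 at q = 11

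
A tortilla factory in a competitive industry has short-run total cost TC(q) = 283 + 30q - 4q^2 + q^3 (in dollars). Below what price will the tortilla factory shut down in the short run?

$26 per unit

The shutdown price is the minimum of AVC. VC = 30q - 4q^2 + q^3, so AVC = 30 - 4q + q^2.
dAVC/dq = -4 + 2q = 0 gives q = 2. min AVC = 30 - 4·2 + 2^2 = 26.
The firm shuts down for any P below $26.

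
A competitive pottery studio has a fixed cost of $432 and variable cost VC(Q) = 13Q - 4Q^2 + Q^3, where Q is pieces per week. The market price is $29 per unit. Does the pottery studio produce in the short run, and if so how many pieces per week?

Produce at Q = 4

Variable cost is VC = 13Q - 4Q^2 + Q^3, so AVC = VC/Q = 13 - 4Q + Q^2 and MC = dTC/dQ = 13 - 8Q + 3Q^2.
The AVC parabola has its vertex at Q = 4/2 = 2, where AVC = 13 - 4·2 + 2^2 = $9.
Since P = $29 ≥ min AVC = $9, price covers variable cost and the firm should produce.
Solving P = MC: -16 - 8Q + 3Q^2 = 0 ⇒ Q = -4/3 or 4. On the upward-sloping branch, Q* = 4.
Check: AVC at Q = 4 is $13 ≤ P, so revenue covers variable cost.
Profit = P·Q − TC = 29·4 − 484 = -$368, a loss, but smaller than the $432 fixed cost the firm would lose by shutting down.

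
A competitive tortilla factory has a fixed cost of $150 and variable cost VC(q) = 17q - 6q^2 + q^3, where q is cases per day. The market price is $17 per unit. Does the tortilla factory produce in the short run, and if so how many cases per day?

Strip out fixed cost: VC = 17q - 6q^2 + q^3. Then AVC = 17 - 6q + q^2 and MC = 17 - 12q + 3q^2.
AVC hits its minimum where MC = AVC, at q = 3, giving min AVC = 17 - 6·3 + 3^2 = $8.
Because $17 ≥ $8, revenue can cover variable cost; the firm operates.
Solving P = MC: -12q + 3q^2 = 0 ⇒ q = 0 or 4. On the upward-sloping branch, q* = 4.
Check: AVC at q = 4 is $9 ≤ P, so revenue covers variable cost.
Profit = P·q − TC = 17·4 − 186 = -$118, a loss, but smaller than the $150 fixed cost the firm would lose by shutting down.

Produce at q = 4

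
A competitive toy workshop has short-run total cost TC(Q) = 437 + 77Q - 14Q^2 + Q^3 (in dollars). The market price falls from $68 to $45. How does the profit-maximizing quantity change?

MC = 77 - 28Q + 3Q^2; the shutdown threshold is min AVC = $28 (at Q = 7).
At P = $68 ≥ min AVC, set P = MC on the rising branch: Q = 9.
At P = $45 ≥ min AVC, set P = MC: Q = 8. The firm stays open but cuts output.

Output falls from 9 to 8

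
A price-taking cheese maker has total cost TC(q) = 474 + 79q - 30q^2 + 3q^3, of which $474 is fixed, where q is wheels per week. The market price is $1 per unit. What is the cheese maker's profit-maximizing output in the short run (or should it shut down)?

Variable cost is VC = 79q - 30q^2 + 3q^3, so AVC = VC/q = 79 - 30q + 3q^2 and MC = dTC/dq = 79 - 60q + 9q^2.
AVC hits its minimum where MC = AVC, at q = 5, giving min AVC = 79 - 30·5 + 3·5^2 = $4.
With P < min AVC ($1 < $4), every unit sold adds to the loss.
Shutting down limits the loss to fixed cost, $474.

Shut down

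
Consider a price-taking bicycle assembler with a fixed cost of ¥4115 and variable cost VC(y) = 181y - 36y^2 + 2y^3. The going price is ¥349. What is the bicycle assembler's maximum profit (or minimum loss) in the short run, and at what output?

AVC = 181 - 36y + 2y^2 has its minimum ¥19 at y = 9; price ¥349 clears that bar, so the firm operates.
With MC = 181 - 72y + 6y^2, P = MC on the upward-sloping part at y* = 14.
TR = 349·14 = 4886. TC = 4115 + 966 = 5081. Profit = 4886 − 5081 = -¥195.
By producing, the firm covers all variable cost plus ¥3920 of fixed cost; shutting down would lose the full ¥4115.

Profit = -¥195 at y = 14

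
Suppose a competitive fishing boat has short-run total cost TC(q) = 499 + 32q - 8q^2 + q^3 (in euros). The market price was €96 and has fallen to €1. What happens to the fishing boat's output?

MC = 32 - 16q + 3q^2; the shutdown threshold is min AVC = €16 (at q = 4).
At P = €96 ≥ min AVC, set P = MC on the rising branch: q = 8.
At P = €1 < min AVC = €16, price no longer covers variable cost at any output, so the firm shuts down: q = 0.

Output falls from 8 to 0 (the firm shuts down)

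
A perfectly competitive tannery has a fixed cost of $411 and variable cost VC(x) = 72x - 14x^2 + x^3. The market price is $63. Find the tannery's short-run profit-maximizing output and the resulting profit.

AVC = 72 - 14x + x^2; min AVC = $23 at x = 7. Since P = $63 ≥ min AVC, the firm produces.
MC = 72 - 28x + 3x^2. Setting P = MC and taking the root on the rising branch gives x* = 9.
TR = 63·9 = 567. TC = 411 + 243 = 654. Profit = 567 − 654 = -$87.
By producing, the firm covers all variable cost plus $324 of fixed cost; shutting down would lose the full $411.

Profit = -$87 at x = 9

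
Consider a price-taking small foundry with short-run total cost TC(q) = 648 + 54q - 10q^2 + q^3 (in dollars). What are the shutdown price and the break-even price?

AVC = 54 - 10q + q^2; minimized at q = 5, giving min AVC = $29. That is the shutdown price.
ATC = 648/q + 54 - 10q + q^2. Setting dATC/dq = −648/q^2 − 10 + 2q = 0 gives q = 9 (since 2·9^3 − 10·9^2 = 648).
min ATC = 648/9 + 54 − 10·9 + 9^2 = $117. That is the break-even price.
Between these two prices the firm operates at a loss; above $117 it earns a profit.

Shutdown price = $29; break-even price = $117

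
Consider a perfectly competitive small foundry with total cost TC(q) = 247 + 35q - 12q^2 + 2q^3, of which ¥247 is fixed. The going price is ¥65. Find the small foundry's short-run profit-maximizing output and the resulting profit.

AVC = 35 - 12q + 2q^2; min AVC = ¥17 at q = 3. Since P = ¥65 ≥ min AVC, the firm produces.
MC = 35 - 24q + 6q^2. Setting P = MC and taking the root on the rising branch gives q* = 5.
TR = 65·5 = 325. TC = 247 + 125 = 372. Profit = 325 − 372 = -¥47.
That loss of ¥47 beats the ¥247 the firm would lose by shutting down; producing recovers ¥200 of fixed cost.

Profit = -¥47 at q = 5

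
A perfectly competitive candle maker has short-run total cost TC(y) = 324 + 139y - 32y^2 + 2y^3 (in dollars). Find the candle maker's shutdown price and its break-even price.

Shutdown price = $11; break-even price = $49

Shutdown price = min AVC. AVC = 139 - 32y + 2y^2, with vertex at y = 8 and minimum $11.
ATC = 324/y + 139 - 32y + 2y^2. Setting dATC/dy = −324/y^2 − 32 + 4y = 0 gives y = 9 (since 4·9^3 − 32·9^2 = 324).
min ATC = 324/9 + 139 − 32·9 + 2·9^2 = $49. That is the break-even price.
For $11 ≤ P < $49 the firm produces at a loss; below $11 it shuts down.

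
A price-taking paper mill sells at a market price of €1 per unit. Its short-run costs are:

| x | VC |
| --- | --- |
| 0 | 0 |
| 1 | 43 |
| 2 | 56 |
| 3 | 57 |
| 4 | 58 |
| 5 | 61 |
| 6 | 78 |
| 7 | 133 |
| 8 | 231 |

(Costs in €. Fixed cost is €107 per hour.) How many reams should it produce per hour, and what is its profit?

x = 0 (shut down); profit = -€107

Compute π = P·x − TC at each output: x=0: -107; x=1: -149; x=2: -161; x=3: -161; x=4: -161; x=5: -163; x=6: -179; x=7: -233; x=8: -330.
Profit is highest at x = 0. Equivalently, the lowest AVC in the table is 61/5 ≈ €12.20 at x = 5, and P = €1 falls below it — price never covers variable cost, so the firm shuts down and loses only its fixed cost.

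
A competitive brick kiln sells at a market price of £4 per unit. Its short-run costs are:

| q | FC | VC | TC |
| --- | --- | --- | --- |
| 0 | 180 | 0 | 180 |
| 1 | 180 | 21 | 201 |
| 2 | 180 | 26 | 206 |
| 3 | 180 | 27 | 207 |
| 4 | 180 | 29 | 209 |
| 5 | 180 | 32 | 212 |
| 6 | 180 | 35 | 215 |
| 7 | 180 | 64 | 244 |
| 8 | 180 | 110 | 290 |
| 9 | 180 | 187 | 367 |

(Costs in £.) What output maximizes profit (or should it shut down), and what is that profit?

Tabulate TR − TC: q=0: -180; q=1: -197; q=2: -198; q=3: -195; q=4: -193; q=5: -192; q=6: -191; q=7: -216; q=8: -258; q=9: -331.
Profit is highest at q = 0. Equivalently, the lowest AVC in the table is 35/6 ≈ £5.83 at q = 6, and P = £4 falls below it — price never covers variable cost, so the firm shuts down and loses only its fixed cost.

q = 0 (shut down); profit = -£180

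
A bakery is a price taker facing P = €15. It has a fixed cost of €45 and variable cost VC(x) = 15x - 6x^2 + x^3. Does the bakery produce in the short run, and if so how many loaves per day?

Produce at x = 4

From TC, MC = TC'(x) = 15 - 12x + 3x^2 and AVC = VC/x = 15 - 6x + x^2.
AVC is minimized where dAVC/dx = -6 + 2x = 0, at x = 3; min AVC = 15 - 6·3 + 3^2 = €6.
Since P = €15 ≥ min AVC = €6, price covers variable cost and the firm should produce.
Set P = MC: 15 = 15 - 12x + 3x^2 → -12x + 3x^2 = 0. The roots are x = 0 and x = 4; the profit-maximizing output is on the rising part of MC, so x* = 4.
Check: AVC at x = 4 is €7 ≤ P, so revenue covers variable cost.
Profit = P·x − TC = 15·4 − 73 = -€13, a loss, but smaller than the €45 fixed cost the firm would lose by shutting down.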